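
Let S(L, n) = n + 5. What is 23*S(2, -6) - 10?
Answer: -33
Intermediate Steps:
S(L, n) = 5 + n
23*S(2, -6) - 10 = 23*(5 - 6) - 10 = 23*(-1) - 10 = -23 - 10 = -33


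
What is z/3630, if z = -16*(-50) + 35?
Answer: 167/726 ≈ 0.23003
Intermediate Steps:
z = 835 (z = 800 + 35 = 835)
z/3630 = 835/3630 = 835*(1/3630) = 167/726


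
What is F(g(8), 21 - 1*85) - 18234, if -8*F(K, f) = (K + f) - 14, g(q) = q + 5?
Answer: -145807/8 ≈ -18226.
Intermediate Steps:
g(q) = 5 + q
F(K, f) = 7/4 - K/8 - f/8 (F(K, f) = -((K + f) - 14)/8 = -(-14 + K + f)/8 = 7/4 - K/8 - f/8)
F(g(8), 21 - 1*85) - 18234 = (7/4 - (5 + 8)/8 - (21 - 1*85)/8) - 18234 = (7/4 - ⅛*13 - (21 - 85)/8) - 18234 = (7/4 - 13/8 - ⅛*(-64)) - 18234 = (7/4 - 13/8 + 8) - 18234 = 65/8 - 18234 = -145807/8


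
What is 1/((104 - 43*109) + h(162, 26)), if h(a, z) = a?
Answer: -1/4421 ≈ -0.00022619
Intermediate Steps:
1/((104 - 43*109) + h(162, 26)) = 1/((104 - 43*109) + 162) = 1/((104 - 4687) + 162) = 1/(-4583 + 162) = 1/(-4421) = -1/4421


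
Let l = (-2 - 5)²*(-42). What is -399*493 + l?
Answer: -198765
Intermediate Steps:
l = -2058 (l = (-7)²*(-42) = 49*(-42) = -2058)
-399*493 + l = -399*493 - 2058 = -196707 - 2058 = -198765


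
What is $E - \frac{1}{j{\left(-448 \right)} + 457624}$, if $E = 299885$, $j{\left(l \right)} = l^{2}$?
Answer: $\frac{197422692279}{658328} \approx 2.9989 \cdot 10^{5}$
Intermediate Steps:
$E - \frac{1}{j{\left(-448 \right)} + 457624} = 299885 - \frac{1}{\left(-448\right)^{2} + 457624} = 299885 - \frac{1}{200704 + 457624} = 299885 - \frac{1}{658328} = \frac{197422692279}{658328}$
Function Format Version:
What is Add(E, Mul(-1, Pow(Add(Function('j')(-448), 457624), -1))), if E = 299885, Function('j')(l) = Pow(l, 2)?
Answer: Rational(197422692279, 658328) ≈ 2.9989e+5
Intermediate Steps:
Add(E, Mul(-1, Pow(Add(Function('j')(-448), 457624), -1))) = Add(299885, Mul(-1, Pow(Add(Pow(-448, 2), 457624), -1))) = Add(299885, Mul(-1, Pow(Add(200704, 457624), -1))) = Add(299885, Mul(-1, Pow(658328, -1))) = Add(299885, Mul(-1, Rational(1, 658328))) = Add(299885, Rational(-1, 658328)) = Rational(197422692279, 658328)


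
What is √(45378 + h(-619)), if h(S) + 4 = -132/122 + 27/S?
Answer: √64690016388035/37759 ≈ 213.01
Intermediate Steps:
h(S) = -310/61 + 27/S (h(S) = -4 + (-132/122 + 27/S) = -4 + (-132*1/122 + 27/S) = -4 + (-66/61 + 27/S) = -310/61 + 27/S)
√(45378 + h(-619)) = √(45378 + (-310/61 + 27/(-619))) = √(45378 + (-310/61 + 27*(-1/619))) = √(45378 + (-310/61 - 27/619)) = √(45378 - 193537/37759) = √(1713234365/37759) = √64690016388035/37759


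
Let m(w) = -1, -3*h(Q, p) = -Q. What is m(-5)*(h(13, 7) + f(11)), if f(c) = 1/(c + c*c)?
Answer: -191/44 ≈ -4.3409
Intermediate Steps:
h(Q, p) = Q/3 (h(Q, p) = -(-1)*Q/3 = Q/3)
f(c) = 1/(c + c²)
m(-5)*(h(13, 7) + f(11)) = -((⅓)*13 + 1/(11*(1 + 11))) = -(13/3 + (1/11)/12) = -(13/3 + (1/11)*(1/12)) = -(13/3 + 1/132) = -1*191/44 = -191/44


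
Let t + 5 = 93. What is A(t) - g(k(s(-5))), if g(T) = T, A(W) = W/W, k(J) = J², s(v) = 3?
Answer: -8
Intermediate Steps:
t = 88 (t = -5 + 93 = 88)
A(W) = 1
A(t) - g(k(s(-5))) = 1 - 1*3² = 1 - 1*9 = 1 - 9 = -8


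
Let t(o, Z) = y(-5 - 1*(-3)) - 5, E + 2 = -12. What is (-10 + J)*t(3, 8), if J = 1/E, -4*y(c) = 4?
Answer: 423/7 ≈ 60.429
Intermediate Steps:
y(c) = -1 (y(c) = -¼*4 = -1)
E = -14 (E = -2 - 12 = -14)
t(o, Z) = -6 (t(o, Z) = -1 - 5 = -6)
J = -1/14 (J = 1/(-14) = -1/14 ≈ -0.071429)
(-10 + J)*t(3, 8) = (-10 - 1/14)*(-6) = -141/14*(-6) = 423/7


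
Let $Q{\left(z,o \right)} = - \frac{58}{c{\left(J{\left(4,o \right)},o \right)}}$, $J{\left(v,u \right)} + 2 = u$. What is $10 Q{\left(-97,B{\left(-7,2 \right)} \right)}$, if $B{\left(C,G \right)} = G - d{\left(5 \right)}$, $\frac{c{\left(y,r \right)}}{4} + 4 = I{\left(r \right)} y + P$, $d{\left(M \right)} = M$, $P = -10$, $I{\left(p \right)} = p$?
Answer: $-145$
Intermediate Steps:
$J{\left(v,u \right)} = -2 + u$
$c{\left(y,r \right)} = -56 + 4 r y$ ($c{\left(y,r \right)} = -16 + 4 \left(r y - 10\right) = -16 + 4 \left(-10 + r y\right) = -16 + \left(-40 + 4 r y\right) = -56 + 4 r y$)
$B{\left(C,G \right)} = -5 + G$ ($B{\left(C,G \right)} = G - 5 = -5 + G$)
$Q{\left(z,o \right)} = - \frac{58}{-56 + 4 o \left(-2 + o\right)}$
$10 Q{\left(-97,B{\left(-7,2 \right)} \right)} = 10 \left(- \frac{29}{-28 + 2 \left(-5 + 2\right) \left(-2 + \left(-5 + 2\right)\right)}\right) = 10 \left(- \frac{29}{-28 + 2 \left(-3\right) \left(-2 - 3\right)}\right) = 10 \left(- \frac{29}{-28 + 2 \left(-3\right) \left(-5\right)}\right) = 10 \left(- \frac{29}{-28 + 30}\right) = 10 \left(- \frac{29}{2}\right) = -145$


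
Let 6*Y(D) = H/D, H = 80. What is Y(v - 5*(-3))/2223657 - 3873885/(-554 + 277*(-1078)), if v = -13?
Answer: 191426522041/14782871736 ≈ 12.949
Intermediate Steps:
Y(D) = 40/(3*D) (Y(D) = (80/D)/6 = 40/(3*D))
Y(v - 5*(-3))/2223657 - 3873885/(-554 + 277*(-1078)) = (40/(3*(-13 - 5*(-3))))/2223657 - 3873885/(-554 + 277*(-1078)) = (40/(3*(-13 + 15)))*(1/2223657) - 3873885/(-554 - 298606) = ((40/3)/2)*(1/2223657) - 3873885/(-299160) = ((40/3)*(1/2))*(1/2223657) - 3873885*(-1/299160) = (20/3)*(1/2223657) + 258259/19944 = 20/6670971 + 258259/19944 = 191426522041/14782871736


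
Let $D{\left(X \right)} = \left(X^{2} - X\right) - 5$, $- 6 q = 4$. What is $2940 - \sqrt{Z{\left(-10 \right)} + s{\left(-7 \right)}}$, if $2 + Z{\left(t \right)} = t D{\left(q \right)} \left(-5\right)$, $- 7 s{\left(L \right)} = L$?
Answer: $2940 - \frac{i \sqrt{1759}}{3} \approx 2940.0 - 13.98 i$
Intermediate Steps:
$q = - \frac{2}{3}$ ($q = \left(- \frac{1}{6}\right) 4 = - \frac{2}{3} \approx -0.66667$)
$s{\left(L \right)} = - \frac{L}{7}$
$D{\left(X \right)} = -5 + X^{2} - X$
$Z{\left(t \right)} = -2 + \frac{175 t}{9}$ ($Z{\left(t \right)} = -2 + t \left(-5 + \left(- \frac{2}{3}\right)^{2} - - \frac{2}{3}\right) \left(-5\right) = -2 + t \left(-5 + \frac{4}{9} + \frac{2}{3}\right) \left(-5\right) = -2 + t \left(- \frac{35}{9}\right) \left(-5\right) = -2 + - \frac{35 t}{9} \left(-5\right) = -2 + \frac{175 t}{9}$)
$2940 - \sqrt{Z{\left(-10 \right)} + s{\left(-7 \right)}} = 2940 - \sqrt{\left(-2 + \frac{175}{9} \left(-10\right)\right) - -1} = 2940 - \sqrt{\left(-2 - \frac{1750}{9}\right) + 1} = 2940 - \sqrt{- \frac{1768}{9} + 1} = 2940 - \sqrt{- \frac{1759}{9}} = 2940 - \frac{i \sqrt{1759}}{3}$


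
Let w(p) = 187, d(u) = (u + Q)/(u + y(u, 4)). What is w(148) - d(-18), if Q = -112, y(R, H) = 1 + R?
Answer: 1283/7 ≈ 183.29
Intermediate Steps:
d(u) = (-112 + u)/(1 + 2*u) (d(u) = (u - 112)/(u + (1 + u)) = (-112 + u)/(1 + 2*u))
w(148) - d(-18) = 187 - (-112 - 18)/(1 + 2*(-18)) = 187 - (-130)/(1 - 36) = 187 - (-130)/(-35) = 187 - (-1)*(-130)/35 = 187 - 1*26/7 = 187 - 26/7 = 1283/7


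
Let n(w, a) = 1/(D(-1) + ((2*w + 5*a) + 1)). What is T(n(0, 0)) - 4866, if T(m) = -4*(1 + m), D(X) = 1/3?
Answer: -4873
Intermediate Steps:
D(X) = ⅓ (D(X) = 1*(⅓) = ⅓)
n(w, a) = 1/(4/3 + 2*w + 5*a) (n(w, a) = 1/(⅓ + ((2*w + 5*a) + 1)) = 1/(⅓ + (1 + 2*w + 5*a)) = 1/(4/3 + 2*w + 5*a))
T(m) = -4 - 4*m
T(n(0, 0)) - 4866 = (-4 - 12/(4 + 6*0 + 15*0)) - 4866 = (-4 - 12/(4 + 0 + 0)) - 4866 = (-4 - 12/4) - 4866 = (-4 - 4*¾) - 4866 = (-4 - 3) - 4866 = -7 - 4866 = -4873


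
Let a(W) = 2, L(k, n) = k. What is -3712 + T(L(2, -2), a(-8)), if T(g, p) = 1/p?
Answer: -7423/2 ≈ -3711.5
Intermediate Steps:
-3712 + T(L(2, -2), a(-8)) = -3712 + 1/2 = -3712 + ½ = -7423/2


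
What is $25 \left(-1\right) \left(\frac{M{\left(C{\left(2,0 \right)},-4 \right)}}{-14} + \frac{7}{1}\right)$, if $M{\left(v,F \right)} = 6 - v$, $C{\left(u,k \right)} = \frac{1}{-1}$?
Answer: $- \frac{325}{2} \approx -162.5$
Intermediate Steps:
$C{\left(u,k \right)} = -1$
$25 \left(-1\right) \left(\frac{M{\left(C{\left(2,0 \right)},-4 \right)}}{-14} + \frac{7}{1}\right) = 25 \left(-1\right) \left(\frac{6 - -1}{-14} + \frac{7}{1}\right) = - 25 \left(\left(6 + 1\right) \left(- \frac{1}{14}\right) + 7 \cdot 1\right) = - 25 \left(7 \left(- \frac{1}{14}\right) + 7\right) = - 25 \left(- \frac{1}{2} + 7\right) = \left(-25\right) \frac{13}{2} = - \frac{325}{2}$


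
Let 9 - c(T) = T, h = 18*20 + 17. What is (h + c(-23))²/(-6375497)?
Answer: -167281/6375497 ≈ -0.026238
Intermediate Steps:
h = 377 (h = 360 + 17 = 377)
c(T) = 9 - T
(h + c(-23))²/(-6375497) = (377 + (9 - 1*(-23)))²/(-6375497) = (377 + (9 + 23))²*(-1/6375497) = (377 + 32)²*(-1/6375497) = 409²*(-1/6375497) = 167281*(-1/6375497) = -167281/6375497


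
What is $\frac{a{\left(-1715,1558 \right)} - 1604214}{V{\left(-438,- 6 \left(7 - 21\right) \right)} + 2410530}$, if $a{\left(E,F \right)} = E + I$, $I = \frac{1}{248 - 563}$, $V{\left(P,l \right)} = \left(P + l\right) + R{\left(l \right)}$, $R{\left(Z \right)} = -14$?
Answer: $- \frac{252933818}{379600515} \approx -0.66632$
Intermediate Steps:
$V{\left(P,l \right)} = -14 + P + l$ ($V{\left(P,l \right)} = \left(P + l\right) - 14 = -14 + P + l$)
$I = - \frac{1}{315}$ ($I = \frac{1}{-315} = - \frac{1}{315} \approx -0.0031746$)
$a{\left(E,F \right)} = - \frac{1}{315} + E$ ($a{\left(E,F \right)} = E - \frac{1}{315} = - \frac{1}{315} + E$)
$\frac{a{\left(-1715,1558 \right)} - 1604214}{V{\left(-438,- 6 \left(7 - 21\right) \right)} + 2410530} = \frac{\left(- \frac{1}{315} - 1715\right) - 1604214}{\left(-14 - 438 - 6 \left(7 - 21\right)\right) + 2410530} = \frac{- \frac{540226}{315} - 1604214}{\left(-14 - 438 - -84\right) + 2410530} = - \frac{505867636}{315 \left(\left(-14 - 438 + 84\right) + 2410530\right)} = - \frac{505867636}{315 \left(-368 + 2410530\right)} = - \frac{505867636}{315 \cdot 2410162} = \left(- \frac{505867636}{315}\right) \frac{1}{2410162} = - \frac{252933818}{379600515}$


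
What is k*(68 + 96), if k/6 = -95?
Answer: -93480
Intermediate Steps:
k = -570 (k = 6*(-95) = -570)
k*(68 + 96) = -570*(68 + 96) = -570*164 = -93480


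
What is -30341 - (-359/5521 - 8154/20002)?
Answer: -1675268023185/55215521 ≈ -30341.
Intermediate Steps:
-30341 - (-359/5521 - 8154/20002) = -30341 - (-359*1/5521 - 8154*1/20002) = -30341 - (-359/5521 - 4077/10001) = -30341 - 1*(-26099476/55215521) = -30341 + 26099476/55215521 = -1675268023185/55215521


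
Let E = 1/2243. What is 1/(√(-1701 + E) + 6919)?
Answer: 15519317/107381969665 - I*√8557812106/107381969665 ≈ 0.00014452 - 8.6149e-7*I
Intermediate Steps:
E = 1/2243 ≈ 0.00044583
1/(√(-1701 + E) + 6919) = 1/(√(-1701 + 1/2243) + 6919) = 1/(√(-3815342/2243) + 6919) = 1/(I*√8557812106/2243 + 6919) = 1/(6919 + I*√8557812106/2243)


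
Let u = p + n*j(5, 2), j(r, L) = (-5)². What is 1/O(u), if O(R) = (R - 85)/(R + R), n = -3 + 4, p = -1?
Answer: -48/61 ≈ -0.78689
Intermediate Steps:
n = 1
j(r, L) = 25
u = 24 (u = -1 + 1*25 = -1 + 25 = 24)
O(R) = (-85 + R)/(2*R) (O(R) = (-85 + R)/((2*R)) = (-85 + R)*(1/(2*R)) = (-85 + R)/(2*R))
1/O(u) = 1/((½)*(-85 + 24)/24) = 1/((½)*(1/24)*(-61)) = 1/(-61/48) = -48/61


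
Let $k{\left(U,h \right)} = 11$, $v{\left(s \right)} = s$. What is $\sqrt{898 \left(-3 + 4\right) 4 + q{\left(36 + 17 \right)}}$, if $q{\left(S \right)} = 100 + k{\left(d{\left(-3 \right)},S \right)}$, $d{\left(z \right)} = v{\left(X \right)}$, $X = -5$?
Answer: $23 \sqrt{7} \approx 60.852$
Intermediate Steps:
$d{\left(z \right)} = -5$
$q{\left(S \right)} = 111$ ($q{\left(S \right)} = 100 + 11 = 111$)
$\sqrt{898 \left(-3 + 4\right) 4 + q{\left(36 + 17 \right)}} = \sqrt{898 \left(-3 + 4\right) 4 + 111} = \sqrt{898 \cdot 1 \cdot 4 + 111} = \sqrt{898 \cdot 4 + 111} = \sqrt{3592 + 111} = \sqrt{3703} = 23 \sqrt{7}$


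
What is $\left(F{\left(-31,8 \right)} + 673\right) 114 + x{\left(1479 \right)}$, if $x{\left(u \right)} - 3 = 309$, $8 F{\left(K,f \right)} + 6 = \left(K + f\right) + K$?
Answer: $76179$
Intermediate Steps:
$F{\left(K,f \right)} = - \frac{3}{4} + \frac{K}{4} + \frac{f}{8}$ ($F{\left(K,f \right)} = - \frac{3}{4} + \frac{\left(K + f\right) + K}{8} = - \frac{3}{4} + \frac{f + 2 K}{8} = - \frac{3}{4} + \left(\frac{K}{4} + \frac{f}{8}\right) = - \frac{3}{4} + \frac{K}{4} + \frac{f}{8}$)
$x{\left(u \right)} = 312$ ($x{\left(u \right)} = 3 + 309 = 312$)
$\left(F{\left(-31,8 \right)} + 673\right) 114 + x{\left(1479 \right)} = \left(\left(- \frac{3}{4} + \frac{1}{4} \left(-31\right) + \frac{1}{8} \cdot 8\right) + 673\right) 114 + 312 = \left(\left(- \frac{3}{4} - \frac{31}{4} + 1\right) + 673\right) 114 + 312 = \left(- \frac{15}{2} + 673\right) 114 + 312 = \frac{1331}{2} \cdot 114 + 312 = 75867 + 312 = 76179$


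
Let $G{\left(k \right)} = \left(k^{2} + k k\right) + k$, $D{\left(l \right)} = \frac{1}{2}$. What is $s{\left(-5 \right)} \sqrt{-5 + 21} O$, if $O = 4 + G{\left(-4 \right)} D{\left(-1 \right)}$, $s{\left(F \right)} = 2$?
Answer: $144$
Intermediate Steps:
$D{\left(l \right)} = \frac{1}{2}$
$G{\left(k \right)} = k + 2 k^{2}$ ($G{\left(k \right)} = \left(k^{2} + k^{2}\right) + k = 2 k^{2} + k = k + 2 k^{2}$)
$O = 18$ ($O = 4 + - 4 \left(1 + 2 \left(-4\right)\right) \frac{1}{2} = 4 + - 4 \left(1 - 8\right) \frac{1}{2} = 4 + \left(-4\right) \left(-7\right) \frac{1}{2} = 4 + 28 \cdot \frac{1}{2} = 4 + 14 = 18$)
$s{\left(-5 \right)} \sqrt{-5 + 21} O = 2 \sqrt{-5 + 21} \cdot 18 = 2 \sqrt{16} \cdot 18 = 2 \cdot 4 \cdot 18 = 8 \cdot 18 = 144$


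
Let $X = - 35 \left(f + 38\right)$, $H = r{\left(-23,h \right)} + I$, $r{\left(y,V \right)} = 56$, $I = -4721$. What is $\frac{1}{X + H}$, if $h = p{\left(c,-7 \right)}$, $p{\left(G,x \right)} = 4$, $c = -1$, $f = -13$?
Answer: $- \frac{1}{5540} \approx -0.00018051$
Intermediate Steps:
$h = 4$
$H = -4665$ ($H = 56 - 4721 = -4665$)
$X = -875$ ($X = - 35 \left(-13 + 38\right) = \left(-35\right) 25 = -875$)
$\frac{1}{X + H} = \frac{1}{-875 - 4665} = \frac{1}{-5540} = - \frac{1}{5540}$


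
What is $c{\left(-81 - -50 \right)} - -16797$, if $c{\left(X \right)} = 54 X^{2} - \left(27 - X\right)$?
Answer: $68633$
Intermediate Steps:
$c{\left(X \right)} = -27 + X + 54 X^{2}$ ($c{\left(X \right)} = 54 X^{2} + \left(-27 + X\right) = -27 + X + 54 X^{2}$)
$c{\left(-81 - -50 \right)} - -16797 = \left(-27 - 31 + 54 \left(-81 - -50\right)^{2}\right) - -16797 = \left(-27 + \left(-81 + 50\right) + 54 \left(-81 + 50\right)^{2}\right) + 16797 = \left(-27 - 31 + 54 \left(-31\right)^{2}\right) + 16797 = \left(-27 - 31 + 54 \cdot 961\right) + 16797 = \left(-27 - 31 + 51894\right) + 16797 = 51836 + 16797 = 68633$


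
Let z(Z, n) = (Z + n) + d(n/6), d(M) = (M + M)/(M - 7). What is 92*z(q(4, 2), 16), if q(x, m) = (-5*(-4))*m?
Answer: 65504/13 ≈ 5038.8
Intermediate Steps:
d(M) = 2*M/(-7 + M) (d(M) = (2*M)/(-7 + M) = 2*M/(-7 + M))
q(x, m) = 20*m
z(Z, n) = Z + n + n/(3*(-7 + n/6)) (z(Z, n) = (Z + n) + 2*(n/6)/(-7 + n/6) = (Z + n) + n/(3*(-7 + n/6)) = Z + n + n/(3*(-7 + n/6)))
92*z(q(4, 2), 16) = 92*((2*16 + (-42 + 16)*(20*2 + 16))/(-42 + 16)) = 92*((32 - 26*(40 + 16))/(-26)) = 92*(-(32 - 26*56)/26) = 92*(-(32 - 1456)/26) = 92*(-1/26*(-1424)) = 92*(712/13) = 65504/13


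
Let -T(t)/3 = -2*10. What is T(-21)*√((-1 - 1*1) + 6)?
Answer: 120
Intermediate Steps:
T(t) = 60 (T(t) = -(-6)*10 = -3*(-20) = 60)
T(-21)*√((-1 - 1*1) + 6) = 60*√((-1 - 1*1) + 6) = 60*√((-1 - 1) + 6) = 60*√(-2 + 6) = 60*√4 = 60*2 = 120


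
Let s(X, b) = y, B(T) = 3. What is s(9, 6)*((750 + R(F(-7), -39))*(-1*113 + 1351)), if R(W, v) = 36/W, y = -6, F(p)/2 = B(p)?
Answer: -5615568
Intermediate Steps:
F(p) = 6 (F(p) = 2*3 = 6)
s(X, b) = -6
s(9, 6)*((750 + R(F(-7), -39))*(-1*113 + 1351)) = -6*(750 + 36/6)*(-1*113 + 1351) = -6*(750 + 36*(⅙))*(-113 + 1351) = -6*(750 + 6)*1238 = -4536*1238 = -6*935928 = -5615568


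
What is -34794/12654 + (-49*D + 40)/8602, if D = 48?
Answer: -536853/177859 ≈ -3.0184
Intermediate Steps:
-34794/12654 + (-49*D + 40)/8602 = -34794/12654 + (-49*48 + 40)/8602 = -34794*1/12654 + (-2352 + 40)*(1/8602) = -1933/703 - 2312*1/8602 = -1933/703 - 68/253 = -536853/177859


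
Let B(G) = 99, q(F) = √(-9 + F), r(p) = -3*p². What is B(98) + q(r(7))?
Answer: 99 + 2*I*√39 ≈ 99.0 + 12.49*I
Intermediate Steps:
B(98) + q(r(7)) = 99 + √(-9 - 3*7²) = 99 + √(-9 - 3*49) = 99 + √(-9 - 147) = 99 + √(-156) = 99 + 2*I*√39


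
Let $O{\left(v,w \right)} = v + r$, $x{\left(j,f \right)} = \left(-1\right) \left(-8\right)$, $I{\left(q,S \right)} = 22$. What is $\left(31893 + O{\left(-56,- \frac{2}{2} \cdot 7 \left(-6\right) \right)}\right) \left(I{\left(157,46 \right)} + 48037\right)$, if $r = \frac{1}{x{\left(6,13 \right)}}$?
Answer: $\frac{12240483123}{8} \approx 1.5301 \cdot 10^{9}$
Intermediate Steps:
$x{\left(j,f \right)} = 8$
$r = \frac{1}{8} \approx 0.125$
$O{\left(v,w \right)} = \frac{1}{8} + v$ ($O{\left(v,w \right)} = v + \frac{1}{8} = \frac{1}{8} + v$)
$\left(31893 + O{\left(-56,- \frac{2}{2} \cdot 7 \left(-6\right) \right)}\right) \left(I{\left(157,46 \right)} + 48037\right) = \left(31893 + \left(\frac{1}{8} - 56\right)\right) \left(22 + 48037\right) = \left(31893 - \frac{447}{8}\right) 48059 = \frac{254697}{8} \cdot 48059 = \frac{12240483123}{8}$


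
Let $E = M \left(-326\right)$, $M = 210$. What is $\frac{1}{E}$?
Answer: $- \frac{1}{68460} \approx -1.4607 \cdot 10^{-5}$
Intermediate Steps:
$E = -68460$ ($E = 210 \left(-326\right) = -68460$)
$\frac{1}{E} = \frac{1}{-68460} = - \frac{1}{68460}$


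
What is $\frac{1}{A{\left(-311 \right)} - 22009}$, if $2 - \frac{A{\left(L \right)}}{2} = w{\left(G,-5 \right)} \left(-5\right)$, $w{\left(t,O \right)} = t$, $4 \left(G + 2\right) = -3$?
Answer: $- \frac{2}{44065} \approx -4.5387 \cdot 10^{-5}$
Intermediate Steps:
$G = - \frac{11}{4}$ ($G = -2 + \frac{1}{4} \left(-3\right) = -2 - \frac{3}{4} = - \frac{11}{4} \approx -2.75$)
$A{\left(L \right)} = - \frac{47}{2}$ ($A{\left(L \right)} = 4 - 2 \left(\left(- \frac{11}{4}\right) \left(-5\right)\right) = 4 - \frac{55}{2} = - \frac{47}{2}$)
$\frac{1}{A{\left(-311 \right)} - 22009} = \frac{1}{- \frac{47}{2} - 22009} = \frac{1}{- \frac{44065}{2}} = - \frac{2}{44065}$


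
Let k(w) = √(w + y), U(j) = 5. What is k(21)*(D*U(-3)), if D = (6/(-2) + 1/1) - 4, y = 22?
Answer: -30*√43 ≈ -196.72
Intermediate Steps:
k(w) = √(22 + w) (k(w) = √(w + 22) = √(22 + w))
D = -6 (D = (6*(-½) + 1*1) - 4 = (-3 + 1) - 4 = -2 - 4 = -6)
k(21)*(D*U(-3)) = √(22 + 21)*(-6*5) = √43*(-30) = -30*√43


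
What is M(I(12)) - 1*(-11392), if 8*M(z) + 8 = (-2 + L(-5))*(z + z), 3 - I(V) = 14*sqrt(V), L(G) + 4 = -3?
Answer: 45537/4 + 63*sqrt(3) ≈ 11493.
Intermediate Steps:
L(G) = -7 (L(G) = -4 - 3 = -7)
I(V) = 3 - 14*sqrt(V)
M(z) = -1 - 9*z/4 (M(z) = -1 + ((-2 - 7)*(z + z))/8 = -1 + (-18*z)/8 = -1 - 9*z/4)
M(I(12)) - 1*(-11392) = (-1 - 9*(3 - 28*sqrt(3))/4) - 1*(-11392) = (-1 - 9*(3 - 28*sqrt(3))/4) + 11392 = (-1 + (-27/4 + 63*sqrt(3))) + 11392 = (-31/4 + 63*sqrt(3)) + 11392 = 45537/4 + 63*sqrt(3)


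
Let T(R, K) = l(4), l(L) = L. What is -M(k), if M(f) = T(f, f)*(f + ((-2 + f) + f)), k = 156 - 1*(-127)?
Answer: -3388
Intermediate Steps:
T(R, K) = 4
k = 283 (k = 156 + 127 = 283)
M(f) = -8 + 12*f (M(f) = 4*(f + ((-2 + f) + f)) = 4*(f + (-2 + 2*f)) = 4*(-2 + 3*f) = -8 + 12*f)
-M(k) = -(-8 + 12*283) = -(-8 + 3396) = -1*3388 = -3388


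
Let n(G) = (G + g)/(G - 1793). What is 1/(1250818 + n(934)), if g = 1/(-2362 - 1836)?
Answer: 3606082/4510548354145 ≈ 7.9948e-7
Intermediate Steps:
g = -1/4198 (g = 1/(-4198) = -1/4198 ≈ -0.00023821)
n(G) = (-1/4198 + G)/(-1793 + G) (n(G) = (G - 1/4198)/(G - 1793) = (-1/4198 + G)/(-1793 + G))
1/(1250818 + n(934)) = 1/(1250818 + (-1/4198 + 934)/(-1793 + 934)) = 1/(1250818 + (3920931/4198)/(-859)) = 1/(1250818 - 1/859*3920931/4198) = 1/(1250818 - 3920931/3606082) = 1/(4510548354145/3606082) = 3606082/4510548354145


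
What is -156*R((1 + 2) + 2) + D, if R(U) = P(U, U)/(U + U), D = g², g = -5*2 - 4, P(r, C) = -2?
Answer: 1136/5 ≈ 227.20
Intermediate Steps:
g = -14 (g = -10 - 4 = -14)
D = 196 (D = (-14)² = 196)
R(U) = -1/U (R(U) = -2/(U + U) = -2/(2*U) = (1/(2*U))*(-2) = -1/U)
-156*R((1 + 2) + 2) + D = -(-156)/((1 + 2) + 2) + 196 = -(-156)/(3 + 2) + 196 = -(-156)/5 + 196 = -156*(-⅕) + 196 = 156/5 + 196 = 1136/5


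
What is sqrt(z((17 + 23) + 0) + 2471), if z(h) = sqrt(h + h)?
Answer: sqrt(2471 + 4*sqrt(5)) ≈ 49.799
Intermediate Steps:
z(h) = sqrt(2)*sqrt(h) (z(h) = sqrt(2*h) = sqrt(2)*sqrt(h))
sqrt(z((17 + 23) + 0) + 2471) = sqrt(sqrt(2)*sqrt((17 + 23) + 0) + 2471) = sqrt(sqrt(2)*sqrt(40 + 0) + 2471) = sqrt(sqrt(2)*sqrt(40) + 2471) = sqrt(sqrt(2)*(2*sqrt(10)) + 2471) = sqrt(4*sqrt(5) + 2471) = sqrt(2471 + 4*sqrt(5))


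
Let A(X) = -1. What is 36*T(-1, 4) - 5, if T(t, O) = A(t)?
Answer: -41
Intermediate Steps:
T(t, O) = -1
36*T(-1, 4) - 5 = 36*(-1) - 5 = -36 - 5 = -41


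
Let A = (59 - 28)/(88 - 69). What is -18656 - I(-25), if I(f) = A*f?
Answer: -353689/19 ≈ -18615.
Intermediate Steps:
A = 31/19 ≈ 1.6316
I(f) = 31*f/19
-18656 - I(-25) = -18656 - 31*(-25)/19 = -18656 - 1*(-775/19) = -18656 + 775/19 = -353689/19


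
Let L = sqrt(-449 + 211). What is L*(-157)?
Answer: -157*I*sqrt(238) ≈ -2422.1*I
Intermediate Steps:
L = I*sqrt(238) (L = sqrt(-238) = I*sqrt(238) ≈ 15.427*I)
L*(-157) = (I*sqrt(238))*(-157) = -157*I*sqrt(238)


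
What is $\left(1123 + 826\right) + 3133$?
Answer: $5082$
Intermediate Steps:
$\left(1123 + 826\right) + 3133 = 1949 + 3133 = 5082$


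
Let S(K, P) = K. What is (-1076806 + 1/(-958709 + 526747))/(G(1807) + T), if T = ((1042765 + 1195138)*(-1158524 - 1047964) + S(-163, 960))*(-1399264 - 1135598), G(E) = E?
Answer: -465139273373/5406829723656741875366122 ≈ -8.6028e-14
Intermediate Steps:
T = 12516910570042598874 (T = ((1042765 + 1195138)*(-1158524 - 1047964) - 163)*(-1399264 - 1135598) = (2237903*(-2206488) - 163)*(-2534862) = (-4937906114664 - 163)*(-2534862) = -4937906114827*(-2534862) = 12516910570042598874)
(-1076806 + 1/(-958709 + 526747))/(G(1807) + T) = (-1076806 + 1/(-958709 + 526747))/(1807 + 12516910570042598874) = (-1076806 + 1/(-431962))/12516910570042600681 = (-1076806 - 1/431962)*(1/12516910570042600681) = -465139273373/431962*1/12516910570042600681 = -465139273373/5406829723656741875366122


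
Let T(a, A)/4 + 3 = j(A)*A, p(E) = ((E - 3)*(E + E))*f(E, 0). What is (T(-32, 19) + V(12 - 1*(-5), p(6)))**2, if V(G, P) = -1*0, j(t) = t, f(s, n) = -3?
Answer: 2050624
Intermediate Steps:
p(E) = -6*E*(-3 + E) (p(E) = ((E - 3)*(E + E))*(-3) = ((-3 + E)*(2*E))*(-3) = (2*E*(-3 + E))*(-3) = -6*E*(-3 + E))
V(G, P) = 0
T(a, A) = -12 + 4*A**2 (T(a, A) = -12 + 4*(A*A) = -12 + 4*A**2)
(T(-32, 19) + V(12 - 1*(-5), p(6)))**2 = ((-12 + 4*19**2) + 0)**2 = ((-12 + 4*361) + 0)**2 = ((-12 + 1444) + 0)**2 = (1432 + 0)**2 = 1432**2 = 2050624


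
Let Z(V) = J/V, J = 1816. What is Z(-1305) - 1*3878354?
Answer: -5061253786/1305 ≈ -3.8784e+6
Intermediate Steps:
Z(V) = 1816/V
Z(-1305) - 1*3878354 = 1816/(-1305) - 1*3878354 = 1816*(-1/1305) - 3878354 = -1816/1305 - 3878354 = -5061253786/1305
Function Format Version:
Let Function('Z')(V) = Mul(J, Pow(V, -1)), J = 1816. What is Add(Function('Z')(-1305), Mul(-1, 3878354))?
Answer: Rational(-5061253786, 1305) ≈ -3.8784e+6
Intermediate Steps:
Function('Z')(V) = Mul(1816, Pow(V, -1))
Add(Function('Z')(-1305), Mul(-1, 3878354)) = Add(Mul(1816, Pow(-1305, -1)), Mul(-1, 3878354)) = Add(Mul(1816, Rational(-1, 1305)), -3878354) = Add(Rational(-1816, 1305), -3878354) = Rational(-5061253786, 1305)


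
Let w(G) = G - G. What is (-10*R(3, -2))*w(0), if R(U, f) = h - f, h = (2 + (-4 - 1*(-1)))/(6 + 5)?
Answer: 0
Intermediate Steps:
w(G) = 0
h = -1/11 (h = (2 + (-4 + 1))/11 = (2 - 3)*(1/11) = -1*1/11 = -1/11 ≈ -0.090909)
R(U, f) = -1/11 - f
(-10*R(3, -2))*w(0) = -10*(-1/11 - 1*(-2))*0 = -10*(-1/11 + 2)*0 = -10*21/11*0 = -210/11*0 = 0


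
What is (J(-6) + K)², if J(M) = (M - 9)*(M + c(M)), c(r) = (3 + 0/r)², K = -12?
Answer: 3249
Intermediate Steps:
c(r) = 9 (c(r) = (3 + 0)² = 3² = 9)
J(M) = (-9 + M)*(9 + M) (J(M) = (M - 9)*(M + 9) = (-9 + M)*(9 + M))
(J(-6) + K)² = ((-81 + (-6)²) - 12)² = ((-81 + 36) - 12)² = (-45 - 12)² = (-57)² = 3249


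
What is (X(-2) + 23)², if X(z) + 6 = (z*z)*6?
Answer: 1681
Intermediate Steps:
X(z) = -6 + 6*z² (X(z) = -6 + (z*z)*6 = -6 + z²*6 = -6 + 6*z²)
(X(-2) + 23)² = ((-6 + 6*(-2)²) + 23)² = ((-6 + 6*4) + 23)² = ((-6 + 24) + 23)² = (18 + 23)² = 41² = 1681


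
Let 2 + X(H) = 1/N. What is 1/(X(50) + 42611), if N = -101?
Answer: 101/4303508 ≈ 2.3469e-5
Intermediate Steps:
X(H) = -203/101 (X(H) = -2 + 1/(-101) = -2 - 1/101 = -203/101)
1/(X(50) + 42611) = 1/(-203/101 + 42611) = 1/(4303508/101) = 101/4303508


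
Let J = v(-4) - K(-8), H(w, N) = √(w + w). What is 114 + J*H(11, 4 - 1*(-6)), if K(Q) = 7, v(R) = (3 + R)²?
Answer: 114 - 6*√22 ≈ 85.858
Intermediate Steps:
H(w, N) = √2*√w (H(w, N) = √(2*w) = √2*√w)
J = -6 (J = (3 - 4)² - 1*7 = (-1)² - 7 = 1 - 7 = -6)
114 + J*H(11, 4 - 1*(-6)) = 114 - 6*√2*√11 = 114 - 6*√22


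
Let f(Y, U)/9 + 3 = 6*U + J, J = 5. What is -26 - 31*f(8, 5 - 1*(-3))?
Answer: -13976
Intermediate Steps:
f(Y, U) = 18 + 54*U (f(Y, U) = -27 + 9*(6*U + 5) = -27 + 9*(5 + 6*U) = -27 + (45 + 54*U) = 18 + 54*U)
-26 - 31*f(8, 5 - 1*(-3)) = -26 - 31*(18 + 54*(5 - 1*(-3))) = -26 - 31*(18 + 54*(5 + 3)) = -26 - 31*(18 + 54*8) = -26 - 31*(18 + 432) = -26 - 31*450 = -26 - 13950 = -13976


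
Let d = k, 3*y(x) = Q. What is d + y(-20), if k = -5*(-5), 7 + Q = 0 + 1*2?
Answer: 70/3 ≈ 23.333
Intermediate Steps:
Q = -5 (Q = -7 + (0 + 1*2) = -7 + (0 + 2) = -7 + 2 = -5)
y(x) = -5/3 (y(x) = (⅓)*(-5) = -5/3)
k = 25
d = 25
d + y(-20) = 25 - 5/3 = 70/3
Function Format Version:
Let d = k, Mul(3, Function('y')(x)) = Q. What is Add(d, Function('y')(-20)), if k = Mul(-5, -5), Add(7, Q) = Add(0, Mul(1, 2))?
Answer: Rational(70, 3) ≈ 23.333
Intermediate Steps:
Q = -5 (Q = Add(-7, Add(0, Mul(1, 2))) = Add(-7, Add(0, 2)) = Add(-7, 2) = -5)
Function('y')(x) = Rational(-5, 3) (Function('y')(x) = Mul(Rational(1, 3), -5) = Rational(-5, 3))
k = 25
d = 25
Add(d, Function('y')(-20)) = Add(25, Rational(-5, 3)) = Rational(70, 3)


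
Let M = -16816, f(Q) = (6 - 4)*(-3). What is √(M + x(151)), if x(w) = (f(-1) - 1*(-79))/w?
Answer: 3*I*√42601177/151 ≈ 129.67*I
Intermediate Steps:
f(Q) = -6 (f(Q) = 2*(-3) = -6)
x(w) = 73/w (x(w) = (-6 - 1*(-79))/w = (-6 + 79)/w = 73/w)
√(M + x(151)) = √(-16816 + 73/151) = √(-2539143/151) = 3*I*√42601177/151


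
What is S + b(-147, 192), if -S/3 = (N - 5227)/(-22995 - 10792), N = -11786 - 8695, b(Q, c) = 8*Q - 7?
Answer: -40047145/33787 ≈ -1185.3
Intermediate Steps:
b(Q, c) = -7 + 8*Q
N = -20481
S = -77124/33787 (S = -3*(-20481 - 5227)/(-22995 - 10792) = -(-77124)/(-33787) = -(-77124)*(-1)/33787 = -3*25708/33787 = -77124/33787 ≈ -2.2827)
S + b(-147, 192) = -77124/33787 + (-7 + 8*(-147)) = -77124/33787 + (-7 - 1176) = -77124/33787 - 1183 = -40047145/33787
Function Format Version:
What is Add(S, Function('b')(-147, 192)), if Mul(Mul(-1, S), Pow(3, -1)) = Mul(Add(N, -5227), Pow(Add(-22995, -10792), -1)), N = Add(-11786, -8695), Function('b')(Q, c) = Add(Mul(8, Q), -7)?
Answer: Rational(-40047145, 33787) ≈ -1185.3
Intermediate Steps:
Function('b')(Q, c) = Add(-7, Mul(8, Q))
N = -20481
S = Rational(-77124, 33787) (S = Mul(-3, Mul(Add(-20481, -5227), Pow(Add(-22995, -10792), -1))) = Mul(-3, Mul(-25708, Pow(-33787, -1))) = Mul(-3, Mul(-25708, Rational(-1, 33787))) = Mul(-3, Rational(25708, 33787)) = Rational(-77124, 33787) ≈ -2.2827)
Add(S, Function('b')(-147, 192)) = Add(Rational(-77124, 33787), Add(-7, Mul(8, -147))) = Add(Rational(-77124, 33787), Add(-7, -1176)) = Add(Rational(-77124, 33787), -1183) = Rational(-40047145, 33787)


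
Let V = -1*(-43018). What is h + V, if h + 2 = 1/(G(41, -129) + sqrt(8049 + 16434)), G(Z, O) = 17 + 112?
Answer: 112443781/2614 + sqrt(24483)/7842 ≈ 43016.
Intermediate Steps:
G(Z, O) = 129
h = -2 + 1/(129 + sqrt(24483)) (h = -2 + 1/(129 + sqrt(8049 + 16434)) = -2 + 1/(129 + sqrt(24483)) ≈ -1.9965)
V = 43018
h + V = (-5271/2614 + sqrt(24483)/7842) + 43018 = 112443781/2614 + sqrt(24483)/7842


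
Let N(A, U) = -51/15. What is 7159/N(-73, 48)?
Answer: -35795/17 ≈ -2105.6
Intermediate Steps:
N(A, U) = -17/5 (N(A, U) = -51*1/15 = -17/5)
7159/N(-73, 48) = 7159/(-17/5) = 7159*(-5/17) = -35795/17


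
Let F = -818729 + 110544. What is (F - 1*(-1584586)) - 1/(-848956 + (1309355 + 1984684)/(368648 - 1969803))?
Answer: 1191303656570170974/1359313438219 ≈ 8.7640e+5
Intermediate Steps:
F = -708185
(F - 1*(-1584586)) - 1/(-848956 + (1309355 + 1984684)/(368648 - 1969803)) = (-708185 - 1*(-1584586)) - 1/(-848956 + (1309355 + 1984684)/(368648 - 1969803)) = (-708185 + 1584586) - 1/(-848956 + 3294039/(-1601155)) = 876401 - 1/(-848956 + 3294039*(-1/1601155)) = 876401 - 1/(-848956 - 3294039/1601155) = 876401 - 1/(-1359313438219/1601155) = 876401 - 1*(-1601155/1359313438219) = 876401 + 1601155/1359313438219 = 1191303656570170974/1359313438219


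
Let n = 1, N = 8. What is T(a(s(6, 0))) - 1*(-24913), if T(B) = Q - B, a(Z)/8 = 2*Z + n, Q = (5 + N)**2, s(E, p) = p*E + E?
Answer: 24978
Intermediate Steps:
s(E, p) = E + E*p (s(E, p) = E*p + E = E + E*p)
Q = 169 (Q = (5 + 8)**2 = 13**2 = 169)
a(Z) = 8 + 16*Z (a(Z) = 8*(2*Z + 1) = 8*(1 + 2*Z) = 8 + 16*Z)
T(B) = 169 - B
T(a(s(6, 0))) - 1*(-24913) = (169 - (8 + 16*(6*(1 + 0)))) - 1*(-24913) = (169 - (8 + 16*(6*1))) + 24913 = (169 - (8 + 16*6)) + 24913 = (169 - (8 + 96)) + 24913 = (169 - 1*104) + 24913 = (169 - 104) + 24913 = 65 + 24913 = 24978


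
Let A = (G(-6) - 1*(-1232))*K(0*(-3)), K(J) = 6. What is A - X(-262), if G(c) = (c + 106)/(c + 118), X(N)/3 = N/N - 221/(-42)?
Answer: 51650/7 ≈ 7378.6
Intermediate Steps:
X(N) = 263/14 (X(N) = 3*(N/N - 221/(-42)) = 3*(1 - 221*(-1/42)) = 3*(1 + 221/42) = 3*(263/42) = 263/14)
G(c) = (106 + c)/(118 + c)
A = 103563/14 (A = ((106 - 6)/(118 - 6) - 1*(-1232))*6 = (100/112 + 1232)*6 = ((1/112)*100 + 1232)*6 = (25/28 + 1232)*6 = (34521/28)*6 = 103563/14 ≈ 7397.4)
A - X(-262) = 103563/14 - 1*263/14 = 103563/14 - 263/14 = 51650/7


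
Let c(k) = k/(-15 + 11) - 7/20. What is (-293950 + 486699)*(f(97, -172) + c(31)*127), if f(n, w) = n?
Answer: -1795842433/10 ≈ -1.7958e+8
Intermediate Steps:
c(k) = -7/20 - k/4 (c(k) = k/(-4) - 7*1/20 = k*(-¼) - 7/20 = -k/4 - 7/20 = -7/20 - k/4)
(-293950 + 486699)*(f(97, -172) + c(31)*127) = (-293950 + 486699)*(97 + (-7/20 - ¼*31)*127) = 192749*(97 + (-7/20 - 31/4)*127) = 192749*(97 - 81/10*127) = 192749*(97 - 10287/10) = 192749*(-9317/10) = -1795842433/10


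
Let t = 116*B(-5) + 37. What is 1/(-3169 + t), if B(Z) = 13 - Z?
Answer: -1/1044 ≈ -0.00095785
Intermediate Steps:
t = 2125 (t = 116*(13 - 1*(-5)) + 37 = 116*(13 + 5) + 37 = 116*18 + 37 = 2088 + 37 = 2125)
1/(-3169 + t) = 1/(-3169 + 2125) = 1/(-1044) = -1/1044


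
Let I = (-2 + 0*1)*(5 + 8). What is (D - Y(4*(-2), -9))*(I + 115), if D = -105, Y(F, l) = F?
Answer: -8633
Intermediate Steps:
I = -26 (I = (-2 + 0)*13 = -2*13 = -26)
(D - Y(4*(-2), -9))*(I + 115) = (-105 - 4*(-2))*(-26 + 115) = (-105 - 1*(-8))*89 = (-105 + 8)*89 = -97*89 = -8633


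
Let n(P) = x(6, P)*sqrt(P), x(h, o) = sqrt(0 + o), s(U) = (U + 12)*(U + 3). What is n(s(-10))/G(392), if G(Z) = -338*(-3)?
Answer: -7/507 ≈ -0.013807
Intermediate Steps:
G(Z) = 1014
s(U) = (3 + U)*(12 + U) (s(U) = (12 + U)*(3 + U) = (3 + U)*(12 + U))
x(h, o) = sqrt(o)
n(P) = P (n(P) = sqrt(P)*sqrt(P) = P)
n(s(-10))/G(392) = (36 + (-10)**2 + 15*(-10))/1014 = (36 + 100 - 150)*(1/1014) = -14*1/1014 = -7/507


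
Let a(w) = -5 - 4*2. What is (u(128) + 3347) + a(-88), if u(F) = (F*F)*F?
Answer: 2100486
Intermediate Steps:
a(w) = -13 (a(w) = -5 - 8 = -13)
u(F) = F³ (u(F) = F²*F = F³)
(u(128) + 3347) + a(-88) = (128³ + 3347) - 13 = (2097152 + 3347) - 13 = 2100499 - 13 = 2100486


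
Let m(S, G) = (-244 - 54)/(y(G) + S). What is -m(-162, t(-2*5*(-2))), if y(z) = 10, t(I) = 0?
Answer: -149/76 ≈ -1.9605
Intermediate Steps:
m(S, G) = -298/(10 + S) (m(S, G) = (-244 - 54)/(10 + S) = -298/(10 + S))
-m(-162, t(-2*5*(-2))) = -(-298)/(10 - 162) = -(-298)/(-152) = -(-298)*(-1)/152 = -1*149/76 = -149/76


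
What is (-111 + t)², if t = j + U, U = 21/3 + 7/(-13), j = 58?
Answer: 366025/169 ≈ 2165.8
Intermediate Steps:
U = 84/13 (U = 21*(⅓) + 7*(-1/13) = 7 - 7/13 = 84/13 ≈ 6.4615)
t = 838/13 (t = 58 + 84/13 = 838/13 ≈ 64.462)
(-111 + t)² = (-111 + 838/13)² = (-605/13)² = 366025/169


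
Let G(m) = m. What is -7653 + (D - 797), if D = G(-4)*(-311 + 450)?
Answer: -9006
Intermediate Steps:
D = -556 (D = -4*(-311 + 450) = -4*139 = -556)
-7653 + (D - 797) = -7653 + (-556 - 797) = -7653 - 1353 = -9006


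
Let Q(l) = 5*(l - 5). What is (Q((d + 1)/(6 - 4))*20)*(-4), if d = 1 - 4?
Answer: 2400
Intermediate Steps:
d = -3
Q(l) = -25 + 5*l (Q(l) = 5*(-5 + l) = -25 + 5*l)
(Q((d + 1)/(6 - 4))*20)*(-4) = ((-25 + 5*((-3 + 1)/(6 - 4)))*20)*(-4) = ((-25 + 5*(-2/2))*20)*(-4) = ((-25 + 5*(-2*1/2))*20)*(-4) = ((-25 + 5*(-1))*20)*(-4) = ((-25 - 5)*20)*(-4) = -30*20*(-4) = -600*(-4) = 2400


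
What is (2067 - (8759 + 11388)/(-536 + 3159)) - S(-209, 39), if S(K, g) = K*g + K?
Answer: 27329874/2623 ≈ 10419.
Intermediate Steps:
S(K, g) = K + K*g
(2067 - (8759 + 11388)/(-536 + 3159)) - S(-209, 39) = (2067 - (8759 + 11388)/(-536 + 3159)) - (-209)*(1 + 39) = (2067 - 20147/2623) - (-209)*40 = (2067 - 20147/2623) - 1*(-8360) = (2067 - 1*20147/2623) + 8360 = (2067 - 20147/2623) + 8360 = 5401594/2623 + 8360 = 27329874/2623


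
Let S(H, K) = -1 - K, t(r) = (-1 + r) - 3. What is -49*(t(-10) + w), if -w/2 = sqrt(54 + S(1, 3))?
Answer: 686 + 490*sqrt(2) ≈ 1379.0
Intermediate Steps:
t(r) = -4 + r
w = -10*sqrt(2) (w = -2*sqrt(54 + (-1 - 1*3)) = -2*sqrt(54 + (-1 - 3)) = -2*sqrt(54 - 4) = -10*sqrt(2) ≈ -14.142)
-49*(t(-10) + w) = -49*((-4 - 10) - 10*sqrt(2)) = -49*(-14 - 10*sqrt(2)) = 686 + 490*sqrt(2)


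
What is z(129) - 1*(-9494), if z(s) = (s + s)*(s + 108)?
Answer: 70640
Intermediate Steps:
z(s) = 2*s*(108 + s) (z(s) = (2*s)*(108 + s) = 2*s*(108 + s))
z(129) - 1*(-9494) = 2*129*(108 + 129) - 1*(-9494) = 2*129*237 + 9494 = 61146 + 9494 = 70640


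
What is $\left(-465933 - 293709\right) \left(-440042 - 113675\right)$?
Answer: $420626689314$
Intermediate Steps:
$\left(-465933 - 293709\right) \left(-440042 - 113675\right) = \left(-759642\right) \left(-553717\right) = 420626689314$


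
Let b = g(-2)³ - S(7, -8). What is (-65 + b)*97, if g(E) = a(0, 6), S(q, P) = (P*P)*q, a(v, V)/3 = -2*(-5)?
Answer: 2569239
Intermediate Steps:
a(v, V) = 30 (a(v, V) = 3*(-2*(-5)) = 3*10 = 30)
S(q, P) = q*P² (S(q, P) = P²*q = q*P²)
g(E) = 30
b = 26552 (b = 30³ - 7*(-8)² = 27000 - 7*64 = 27000 - 1*448 = 27000 - 448 = 26552)
(-65 + b)*97 = (-65 + 26552)*97 = 26487*97 = 2569239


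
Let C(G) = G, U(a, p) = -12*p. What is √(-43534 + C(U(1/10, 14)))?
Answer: I*√43702 ≈ 209.05*I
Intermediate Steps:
√(-43534 + C(U(1/10, 14))) = √(-43534 - 12*14) = √(-43534 - 168) = √(-43702) = I*√43702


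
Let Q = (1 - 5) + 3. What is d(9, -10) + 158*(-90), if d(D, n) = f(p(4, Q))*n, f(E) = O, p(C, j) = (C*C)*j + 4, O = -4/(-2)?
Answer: -14240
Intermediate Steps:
Q = -1 (Q = -4 + 3 = -1)
O = 2 (O = -4*(-1/2) = 2)
p(C, j) = 4 + j*C**2 (p(C, j) = C**2*j + 4 = j*C**2 + 4 = 4 + j*C**2)
f(E) = 2
d(D, n) = 2*n
d(9, -10) + 158*(-90) = 2*(-10) + 158*(-90) = -20 - 14220 = -14240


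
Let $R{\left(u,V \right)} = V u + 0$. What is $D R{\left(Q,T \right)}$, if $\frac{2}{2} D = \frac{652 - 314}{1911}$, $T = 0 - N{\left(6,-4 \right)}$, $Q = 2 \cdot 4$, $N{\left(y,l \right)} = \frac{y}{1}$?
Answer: $- \frac{416}{49} \approx -8.4898$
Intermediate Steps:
$N{\left(y,l \right)} = y$ ($N{\left(y,l \right)} = y 1 = y$)
$Q = 8$
$T = -6$ ($T = 0 - 6 = -6$)
$R{\left(u,V \right)} = V u$
$D = \frac{26}{147}$ ($D = \frac{652 - 314}{1911} = \left(652 - 314\right) \frac{1}{1911} = 338 \cdot \frac{1}{1911} = \frac{26}{147} \approx 0.17687$)
$D R{\left(Q,T \right)} = \frac{26 \left(\left(-6\right) 8\right)}{147} = \frac{26}{147} \left(-48\right) = - \frac{416}{49}$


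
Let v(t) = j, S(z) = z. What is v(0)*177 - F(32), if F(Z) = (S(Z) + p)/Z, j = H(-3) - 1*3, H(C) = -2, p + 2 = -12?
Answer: -14169/16 ≈ -885.56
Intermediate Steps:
p = -14 (p = -2 - 12 = -14)
j = -5 (j = -2 - 1*3 = -2 - 3 = -5)
v(t) = -5
F(Z) = (-14 + Z)/Z (F(Z) = (Z - 14)/Z = (-14 + Z)/Z)
v(0)*177 - F(32) = -5*177 - (-14 + 32)/32 = -885 - 18/32 = -885 - 1*9/16 = -885 - 9/16 = -14169/16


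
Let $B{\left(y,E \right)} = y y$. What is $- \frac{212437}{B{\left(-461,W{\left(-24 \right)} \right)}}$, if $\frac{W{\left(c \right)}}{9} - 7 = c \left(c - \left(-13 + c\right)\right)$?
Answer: $- \frac{212437}{212521} \approx -0.99961$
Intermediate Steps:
$W{\left(c \right)} = 63 + 117 c$ ($W{\left(c \right)} = 63 + 9 c \left(c - \left(-13 + c\right)\right) = 63 + 9 c 13 = 63 + 9 \cdot 13 c = 63 + 117 c$)
$B{\left(y,E \right)} = y^{2}$
$- \frac{212437}{B{\left(-461,W{\left(-24 \right)} \right)}} = - \frac{212437}{\left(-461\right)^{2}} = - \frac{212437}{212521}$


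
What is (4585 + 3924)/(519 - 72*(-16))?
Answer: 8509/1671 ≈ 5.0922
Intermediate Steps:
(4585 + 3924)/(519 - 72*(-16)) = 8509/(519 + 1152) = 8509/1671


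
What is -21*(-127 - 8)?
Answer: 2835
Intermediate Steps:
-21*(-127 - 8) = -21*(-135) = 2835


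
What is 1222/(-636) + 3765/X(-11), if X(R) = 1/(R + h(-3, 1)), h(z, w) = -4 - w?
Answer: -19156931/318 ≈ -60242.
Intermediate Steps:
X(R) = 1/(-5 + R) (X(R) = 1/(R + (-4 - 1*1)) = 1/(R + (-4 - 1)) = 1/(R - 5) = 1/(-5 + R))
1222/(-636) + 3765/X(-11) = 1222/(-636) + 3765/(1/(-5 - 11)) = 1222*(-1/636) + 3765/(1/(-16)) = -611/318 + 3765/(-1/16) = -611/318 + 3765*(-16) = -611/318 - 60240 = -19156931/318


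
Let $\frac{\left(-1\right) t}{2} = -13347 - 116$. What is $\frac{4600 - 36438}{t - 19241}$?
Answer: $- \frac{31838}{7685} \approx -4.1429$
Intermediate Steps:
$t = 26926$ ($t = - 2 \left(-13347 - 116\right) = \left(-2\right) \left(-13463\right) = 26926$)
$\frac{4600 - 36438}{t - 19241} = \frac{4600 - 36438}{26926 - 19241} = - \frac{31838}{7685}$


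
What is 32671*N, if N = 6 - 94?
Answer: -2875048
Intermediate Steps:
N = -88
32671*N = 32671*(-88) = -2875048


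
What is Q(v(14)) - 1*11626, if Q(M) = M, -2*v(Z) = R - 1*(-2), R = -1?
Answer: -23253/2 ≈ -11627.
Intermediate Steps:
v(Z) = -1/2 (v(Z) = -(-1 - 1*(-2))/2 = -(-1 + 2)/2 = -1/2*1 = -1/2)
Q(v(14)) - 1*11626 = -1/2 - 1*11626 = -1/2 - 11626 = -23253/2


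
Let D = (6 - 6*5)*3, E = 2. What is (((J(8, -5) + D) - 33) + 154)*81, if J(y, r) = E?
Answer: 4131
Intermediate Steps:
J(y, r) = 2
D = -72 (D = (6 - 1*30)*3 = (6 - 30)*3 = -24*3 = -72)
(((J(8, -5) + D) - 33) + 154)*81 = (((2 - 72) - 33) + 154)*81 = ((-70 - 33) + 154)*81 = (-103 + 154)*81 = 51*81 = 4131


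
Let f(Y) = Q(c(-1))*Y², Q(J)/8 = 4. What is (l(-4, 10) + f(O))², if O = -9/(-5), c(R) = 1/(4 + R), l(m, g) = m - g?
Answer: 5026564/625 ≈ 8042.5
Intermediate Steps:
Q(J) = 32 (Q(J) = 8*4 = 32)
O = 9/5 (O = -9*(-⅕) = 9/5 ≈ 1.8000)
f(Y) = 32*Y²
(l(-4, 10) + f(O))² = ((-4 - 1*10) + 32*(9/5)²)² = ((-4 - 10) + 32*(81/25))² = (-14 + 2592/25)² = (2242/25)² = 5026564/625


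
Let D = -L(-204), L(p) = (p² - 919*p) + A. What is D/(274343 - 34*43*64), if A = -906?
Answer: -32598/25825 ≈ -1.2623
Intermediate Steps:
L(p) = -906 + p² - 919*p (L(p) = (p² - 919*p) - 906 = -906 + p² - 919*p)
D = -228186 (D = -(-906 + (-204)² - 919*(-204)) = -(-906 + 41616 + 187476) = -1*228186 = -228186)
D/(274343 - 34*43*64) = -228186/(274343 - 34*43*64) = -228186/(274343 - 1462*64) = -228186/(274343 - 93568) = -228186/180775 = -228186*1/180775 = -32598/25825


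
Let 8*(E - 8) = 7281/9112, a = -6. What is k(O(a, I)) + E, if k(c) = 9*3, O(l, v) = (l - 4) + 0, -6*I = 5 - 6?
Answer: 2558641/72896 ≈ 35.100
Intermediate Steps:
I = ⅙ (I = -(5 - 6)/6 = -⅙*(-1) = ⅙ ≈ 0.16667)
O(l, v) = -4 + l (O(l, v) = (-4 + l) + 0 = -4 + l)
k(c) = 27
E = 590449/72896 (E = 8 + (7281/9112)/8 = 8 + (7281*(1/9112))/8 = 8 + (⅛)*(7281/9112) = 8 + 7281/72896 = 590449/72896 ≈ 8.0999)
k(O(a, I)) + E = 27 + 590449/72896 = 2558641/72896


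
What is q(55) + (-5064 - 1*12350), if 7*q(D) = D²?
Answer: -118873/7 ≈ -16982.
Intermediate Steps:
q(D) = D²/7
q(55) + (-5064 - 1*12350) = (⅐)*55² + (-5064 - 1*12350) = (⅐)*3025 + (-5064 - 12350) = 3025/7 - 17414 = -118873/7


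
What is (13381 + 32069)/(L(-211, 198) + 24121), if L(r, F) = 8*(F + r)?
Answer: 45450/24017 ≈ 1.8924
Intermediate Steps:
L(r, F) = 8*F + 8*r
(13381 + 32069)/(L(-211, 198) + 24121) = (13381 + 32069)/((8*198 + 8*(-211)) + 24121) = 45450/((1584 - 1688) + 24121) = 45450/(-104 + 24121) = 45450/24017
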